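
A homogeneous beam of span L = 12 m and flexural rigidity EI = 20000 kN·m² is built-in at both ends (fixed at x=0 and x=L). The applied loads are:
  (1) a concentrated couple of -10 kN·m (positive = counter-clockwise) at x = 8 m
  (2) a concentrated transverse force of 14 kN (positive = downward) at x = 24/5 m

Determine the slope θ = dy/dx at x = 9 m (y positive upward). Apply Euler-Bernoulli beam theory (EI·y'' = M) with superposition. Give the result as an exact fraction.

θ(9) = 2651/2500000 rad

Load 1 — applied couple M₀=-10 kN·m at a=8 m (b=L-a=4):
  θ_1 = (R_Ax²/2 - M_Ax - M₀(x-a))/EI  [x>a] with R_A=-10/9, M_A=-10/3 = ((-10/9)·9²/2 - (-10/3)·9 - (-10)·(9-8))/20000 = -1/4000 rad
Load 2 — point force P=14 kN at a=24/5 m (b=L-a=36/5):
  θ_2 = Pa²(L-x)(2bL-(3b+a)(L-x))/(2L³EI)  [x>a] = 14·(24/5)²·(12-9)·(2·(36/5)·12-(3·(36/5)+(24/5))·(12-9))/(2·12³·20000) = 819/625000 rad
Superposition: θ = Σ θ_i = 2651/2500000 rad ≈ 0.001060 rad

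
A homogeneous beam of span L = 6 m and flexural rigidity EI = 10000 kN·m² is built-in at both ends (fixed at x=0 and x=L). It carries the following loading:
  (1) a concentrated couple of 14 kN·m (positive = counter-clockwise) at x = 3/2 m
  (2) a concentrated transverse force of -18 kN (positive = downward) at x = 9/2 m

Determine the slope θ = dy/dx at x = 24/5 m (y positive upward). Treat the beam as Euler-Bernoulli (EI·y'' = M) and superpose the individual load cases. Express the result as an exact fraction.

θ(24/5) = -213/200000 rad

Load 1 — applied couple M₀=14 kN·m at a=3/2 m (b=L-a=9/2):
  θ_1 = (R_Ax²/2 - M_Ax - M₀(x-a))/EI  [x>a] with R_A=21/8, M_A=-21/8 = ((21/8)·(24/5)²/2 - (-21/8)·(24/5) - 14·((24/5)-(3/2)))/10000 = -21/62500 rad
Load 2 — point force P=-18 kN at a=9/2 m (b=L-a=3/2):
  θ_2 = Pa²(L-x)(2bL-(3b+a)(L-x))/(2L³EI)  [x>a] = (-18)·(9/2)²·(6-(24/5))·(2·(3/2)·6-(3·(3/2)+(9/2))·(6-(24/5)))/(2·6³·10000) = -729/1000000 rad
Superposition: θ = Σ θ_i = -213/200000 rad ≈ -0.001065 rad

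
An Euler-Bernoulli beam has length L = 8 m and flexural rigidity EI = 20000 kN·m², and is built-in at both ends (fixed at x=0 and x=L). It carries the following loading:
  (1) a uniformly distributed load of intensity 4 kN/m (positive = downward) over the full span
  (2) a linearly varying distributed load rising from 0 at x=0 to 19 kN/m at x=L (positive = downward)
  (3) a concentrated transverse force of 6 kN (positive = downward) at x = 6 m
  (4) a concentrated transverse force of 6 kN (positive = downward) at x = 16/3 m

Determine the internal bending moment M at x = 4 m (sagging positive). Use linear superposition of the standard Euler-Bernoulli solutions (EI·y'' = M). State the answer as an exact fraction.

M(4) = 241/6 kN·m

Load 1 — uniform load w=4 kN/m over full span:
  M_1 = wLx/2 - wL²/12 - wx²/2 = 4·8·4/2 - 4·8²/12 - 4·4²/2 = 32/3 kN·m
Load 2 — triangular load w₀=19 kN/m (0→w₀ over full span):
  M_2 = 3w₀Lx/20 - w₀L²/30 - w₀x³/(6L) = 3·19·8·4/20 - 19·8²/30 - 19·4³/(6·8) = 76/3 kN·m
Load 3 — point force P=6 kN at a=6 m (b=L-a=2):
  M_3 = Pb²(3a+b)x/L³ - Pab²/L²  [x≤a] = 6·2²·(3·6+2)·4/8³ - 6·6·2²/8² = 3/2 kN·m
Load 4 — point force P=6 kN at a=16/3 m (b=L-a=8/3):
  M_4 = Pb²(3a+b)x/L³ - Pab²/L²  [x≤a] = 6·(8/3)²·(3·(16/3)+(8/3))·4/8³ - 6·(16/3)·(8/3)²/8² = 8/3 kN·m
Superposition: M = Σ M_i = 241/6 kN·m ≈ 40.166667 kN·m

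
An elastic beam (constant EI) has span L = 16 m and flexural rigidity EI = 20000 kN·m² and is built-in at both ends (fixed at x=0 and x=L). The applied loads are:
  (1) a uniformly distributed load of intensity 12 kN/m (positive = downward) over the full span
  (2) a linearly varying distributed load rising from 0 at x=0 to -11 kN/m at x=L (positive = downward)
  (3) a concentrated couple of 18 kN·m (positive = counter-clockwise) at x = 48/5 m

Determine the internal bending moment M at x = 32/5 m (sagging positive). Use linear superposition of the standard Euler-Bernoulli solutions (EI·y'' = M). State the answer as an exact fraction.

Load 1 — uniform load w=12 kN/m over full span:
  M_1 = wLx/2 - wL²/12 - wx²/2 = 12·16·(32/5)/2 - 12·16²/12 - 12·(32/5)²/2 = 2816/25 kN·m
Load 2 — triangular load w₀=-11 kN/m (0→w₀ over full span):
  M_2 = 3w₀Lx/20 - w₀L²/30 - w₀x³/(6L) = 3·(-11)·16·(32/5)/20 - (-11)·16²/30 - (-11)·(32/5)³/(6·16) = -5632/125 kN·m
Load 3 — applied couple M₀=18 kN·m at a=48/5 m (b=L-a=32/5):
  M_3 = R_Ax - M_A  [x≤a] with R_A=81/50, M_A=144/25 = (81/50)·(32/5) - (144/25) = 576/125 kN·m
Superposition: M = Σ M_i = 9024/125 kN·m ≈ 72.192000 kN·m

M(32/5) = 9024/125 kN·m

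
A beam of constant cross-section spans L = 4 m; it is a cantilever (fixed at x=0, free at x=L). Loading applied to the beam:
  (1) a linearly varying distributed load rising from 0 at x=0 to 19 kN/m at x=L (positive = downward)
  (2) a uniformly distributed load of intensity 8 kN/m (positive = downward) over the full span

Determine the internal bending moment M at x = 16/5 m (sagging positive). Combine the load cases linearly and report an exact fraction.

Load 1 — triangular load w₀=19 kN/m (0→w₀ over full span):
  M_1 = w₀Lx/2 - w₀L²/3 - w₀x³/(6L) = 19·4·(16/5)/2 - 19·4²/3 - 19·(16/5)³/(6·4) = -2128/375 kN·m
Load 2 — uniform load w=8 kN/m over full span:
  M_2 = -w(L-x)²/2 = -8·(4-(16/5))²/2 = -64/25 kN·m
Superposition: M = Σ M_i = -3088/375 kN·m ≈ -8.234667 kN·m

M(16/5) = -3088/375 kN·m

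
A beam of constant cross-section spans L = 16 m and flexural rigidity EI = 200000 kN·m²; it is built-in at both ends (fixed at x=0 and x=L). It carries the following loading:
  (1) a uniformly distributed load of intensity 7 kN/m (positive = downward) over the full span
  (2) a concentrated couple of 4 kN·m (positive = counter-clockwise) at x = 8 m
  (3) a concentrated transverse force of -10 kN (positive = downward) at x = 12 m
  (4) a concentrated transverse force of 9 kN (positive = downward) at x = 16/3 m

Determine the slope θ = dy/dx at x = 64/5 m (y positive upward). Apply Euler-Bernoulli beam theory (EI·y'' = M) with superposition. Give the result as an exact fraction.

Load 1 — uniform load w=7 kN/m over full span:
  θ_1 = -wx(L-x)(L-2x)/(12EI) = -7·(64/5)·(16-(64/5))·(16-2·(64/5))/(12·200000) = 448/390625 rad
Load 2 — applied couple M₀=4 kN·m at a=8 m (b=L-a=8):
  θ_2 = (R_Ax²/2 - M_Ax - M₀(x-a))/EI  [x>a] with R_A=3/8, M_A=1 = ((3/8)·(64/5)²/2 - 1·(64/5) - 4·((64/5)-8))/200000 = -1/156250 rad
Load 3 — point force P=-10 kN at a=12 m (b=L-a=4):
  θ_3 = Pa²(L-x)(2bL-(3b+a)(L-x))/(2L³EI)  [x>a] = (-10)·12²·(16-(64/5))·(2·4·16-(3·4+12)·(16-(64/5)))/(2·16³·200000) = -9/62500 rad
Load 4 — point force P=9 kN at a=16/3 m (b=L-a=32/3):
  θ_4 = Pa²(L-x)(2bL-(3b+a)(L-x))/(2L³EI)  [x>a] = 9·(16/3)²·(16-(64/5))·(2·(32/3)·16-(3·(32/3)+(16/3))·(16-(64/5)))/(2·16³·200000) = 26/234375 rad
Superposition: θ = Σ θ_i = 5191/4687500 rad ≈ 0.001107 rad

θ(64/5) = 5191/4687500 rad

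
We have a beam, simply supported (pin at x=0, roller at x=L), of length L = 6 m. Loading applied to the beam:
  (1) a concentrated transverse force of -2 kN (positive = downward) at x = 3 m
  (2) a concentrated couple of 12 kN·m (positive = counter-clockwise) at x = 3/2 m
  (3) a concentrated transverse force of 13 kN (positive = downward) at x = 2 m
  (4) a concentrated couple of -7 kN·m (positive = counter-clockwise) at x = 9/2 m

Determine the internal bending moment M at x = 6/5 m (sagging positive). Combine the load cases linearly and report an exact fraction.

M(6/5) = 51/5 kN·m

Load 1 — point force P=-2 kN at a=3 m (b=L-a=3):
  M_1 = Pbx/L  [x≤a] = (-2)·3·(6/5)/6 = -6/5 kN·m
Load 2 — applied couple M₀=12 kN·m at a=3/2 m (b=L-a=9/2):
  M_2 = M₀x/L  [x≤a] = 12·(6/5)/6 = 12/5 kN·m
Load 3 — point force P=13 kN at a=2 m (b=L-a=4):
  M_3 = Pbx/L  [x≤a] = 13·4·(6/5)/6 = 52/5 kN·m
Load 4 — applied couple M₀=-7 kN·m at a=9/2 m (b=L-a=3/2):
  M_4 = M₀x/L  [x≤a] = (-7)·(6/5)/6 = -7/5 kN·m
Superposition: M = Σ M_i = 51/5 kN·m ≈ 10.200000 kN·m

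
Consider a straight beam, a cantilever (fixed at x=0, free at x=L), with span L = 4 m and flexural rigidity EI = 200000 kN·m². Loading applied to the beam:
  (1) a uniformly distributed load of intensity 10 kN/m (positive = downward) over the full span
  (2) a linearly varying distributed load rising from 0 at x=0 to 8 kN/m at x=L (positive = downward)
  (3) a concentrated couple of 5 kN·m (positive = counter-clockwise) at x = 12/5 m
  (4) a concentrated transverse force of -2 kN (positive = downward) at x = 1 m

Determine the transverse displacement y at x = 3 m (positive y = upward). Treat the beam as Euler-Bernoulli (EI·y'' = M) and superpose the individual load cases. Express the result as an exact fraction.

y(3) = -4703/3000000 m

Load 1 — uniform load w=10 kN/m over full span:
  y_1 = -wx²(x²-4Lx+6L²)/(24EI) = -10·3²·(3²-4·4·3+6·4²)/(24·200000) = -171/160000 m
Load 2 — triangular load w₀=8 kN/m (0→w₀ over full span):
  y_2 = (w₀Lx³/12-w₀L²x²/6-w₀x⁵/(120L))/EI = (8·4·3³/12-8·4²·3²/6-8·3⁵/(120·4))/200000 = -2481/4000000 m
Load 3 — applied couple M₀=5 kN·m at a=12/5 m (b=L-a=8/5):
  y_3 = M₀a(2x-a)/(2EI)  [x>a] = 5·(12/5)·(2·3-(12/5))/(2·200000) = 27/250000 m
Load 4 — point force P=-2 kN at a=1 m (b=L-a=3):
  y_4 = -Pa²(3x-a)/(6EI)  [x>a] = -(-2)·1²·(3·3-1)/(6·200000) = 1/75000 m
Superposition: y = Σ y_i = -4703/3000000 m ≈ -0.001568 m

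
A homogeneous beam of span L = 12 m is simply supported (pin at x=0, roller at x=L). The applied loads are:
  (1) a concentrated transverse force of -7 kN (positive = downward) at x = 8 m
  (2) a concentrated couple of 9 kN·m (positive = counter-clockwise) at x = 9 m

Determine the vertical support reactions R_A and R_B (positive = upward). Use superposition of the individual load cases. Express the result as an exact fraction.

R_A = -19/12 kN, R_B = -65/12 kN

Load 1 — point force P=-7 kN at a=8 m (b=L-a=4):
  R_A = Pb/L = (-7)·4/12 = -7/3 kN
  R_B = Pa/L = (-7)·8/12 = -14/3 kN
Load 2 — applied couple M₀=9 kN·m at a=9 m (b=L-a=3):
  R_A = M₀/L = 9/12 = 3/4 kN
  R_B = -M₀/L = -9/12 = -3/4 kN
Superposition: R_A = -19/12 kN, R_B = -65/12 kN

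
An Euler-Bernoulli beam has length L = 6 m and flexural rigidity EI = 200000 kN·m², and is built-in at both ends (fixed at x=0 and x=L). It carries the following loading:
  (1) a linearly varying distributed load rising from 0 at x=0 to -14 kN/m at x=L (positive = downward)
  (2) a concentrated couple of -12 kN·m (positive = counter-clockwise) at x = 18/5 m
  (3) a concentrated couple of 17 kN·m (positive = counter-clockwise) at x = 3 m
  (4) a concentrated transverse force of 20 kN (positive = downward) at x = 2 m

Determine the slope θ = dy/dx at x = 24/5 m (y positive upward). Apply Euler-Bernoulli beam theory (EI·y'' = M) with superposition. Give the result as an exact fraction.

θ(24/5) = -3133/75000000 rad

Load 1 — triangular load w₀=-14 kN/m (0→w₀ over full span):
  θ_1 = -w₀(2x(L-x)(L-2x)(x+2L)+x²(L-x)²)/(120LEI) = -(-14)·(2·(24/5)·(6-(24/5))·(6-2·(24/5))·((24/5)+2·6)+(24/5)²·(6-(24/5))²)/(120·6·200000) = -126/1953125 rad
Load 2 — applied couple M₀=-12 kN·m at a=18/5 m (b=L-a=12/5):
  θ_2 = (R_Ax²/2 - M_Ax - M₀(x-a))/EI  [x>a] with R_A=-72/25, M_A=-96/25 = ((-72/25)·(24/5)²/2 - (-96/25)·(24/5) - (-12)·((24/5)-(18/5)))/200000 = -27/15625000 rad
Load 3 — applied couple M₀=17 kN·m at a=3 m (b=L-a=3):
  θ_3 = (R_Ax²/2 - M_Ax - M₀(x-a))/EI  [x>a] with R_A=17/4, M_A=17/4 = ((17/4)·(24/5)²/2 - (17/4)·(24/5) - 17·((24/5)-3))/200000 = -51/5000000 rad
Load 4 — point force P=20 kN at a=2 m (b=L-a=4):
  θ_4 = Pa²(L-x)(2bL-(3b+a)(L-x))/(2L³EI)  [x>a] = 20·2²·(6-(24/5))·(2·4·6-(3·4+2)·(6-(24/5)))/(2·6³·200000) = 13/375000 rad
Superposition: θ = Σ θ_i = -3133/75000000 rad ≈ -0.000042 rad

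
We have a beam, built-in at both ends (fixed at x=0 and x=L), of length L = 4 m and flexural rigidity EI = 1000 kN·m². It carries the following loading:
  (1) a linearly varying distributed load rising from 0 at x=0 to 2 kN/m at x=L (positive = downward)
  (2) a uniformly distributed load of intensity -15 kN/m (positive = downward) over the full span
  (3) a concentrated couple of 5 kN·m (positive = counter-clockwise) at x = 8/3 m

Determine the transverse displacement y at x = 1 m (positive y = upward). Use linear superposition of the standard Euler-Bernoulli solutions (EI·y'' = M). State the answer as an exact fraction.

y(1) = 3407/720000 m

Load 1 — triangular load w₀=2 kN/m (0→w₀ over full span):
  y_1 = -w₀x²(L-x)²(x+2L)/(120LEI) = -2·1²·(4-1)²·(1+2·4)/(120·4·1000) = -27/80000 m
Load 2 — uniform load w=-15 kN/m over full span:
  y_2 = -wx²(L-x)²/(24EI) = -(-15)·1²·(4-1)²/(24·1000) = 9/1600 m
Load 3 — applied couple M₀=5 kN·m at a=8/3 m (b=L-a=4/3):
  y_3 = (R_Ax³/6 - M_Ax²/2)/EI  [x≤a] with R_A=5/3, M_A=5/3 = ((5/3)·1³/6 - (5/3)·1²/2)/1000 = -1/1800 m
Superposition: y = Σ y_i = 3407/720000 m ≈ 0.004732 m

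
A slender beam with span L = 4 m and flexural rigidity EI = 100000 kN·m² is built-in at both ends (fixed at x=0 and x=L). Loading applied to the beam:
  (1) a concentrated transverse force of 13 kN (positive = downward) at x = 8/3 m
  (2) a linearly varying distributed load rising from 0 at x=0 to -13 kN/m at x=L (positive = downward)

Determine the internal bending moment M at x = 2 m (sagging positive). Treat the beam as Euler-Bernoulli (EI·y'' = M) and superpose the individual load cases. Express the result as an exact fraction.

M(2) = -13/9 kN·m

Load 1 — point force P=13 kN at a=8/3 m (b=L-a=4/3):
  M_1 = Pb²(3a+b)x/L³ - Pab²/L²  [x≤a] = 13·(4/3)²·(3·(8/3)+(4/3))·2/4³ - 13·(8/3)·(4/3)²/4² = 26/9 kN·m
Load 2 — triangular load w₀=-13 kN/m (0→w₀ over full span):
  M_2 = 3w₀Lx/20 - w₀L²/30 - w₀x³/(6L) = 3·(-13)·4·2/20 - (-13)·4²/30 - (-13)·2³/(6·4) = -13/3 kN·m
Superposition: M = Σ M_i = -13/9 kN·m ≈ -1.444444 kN·m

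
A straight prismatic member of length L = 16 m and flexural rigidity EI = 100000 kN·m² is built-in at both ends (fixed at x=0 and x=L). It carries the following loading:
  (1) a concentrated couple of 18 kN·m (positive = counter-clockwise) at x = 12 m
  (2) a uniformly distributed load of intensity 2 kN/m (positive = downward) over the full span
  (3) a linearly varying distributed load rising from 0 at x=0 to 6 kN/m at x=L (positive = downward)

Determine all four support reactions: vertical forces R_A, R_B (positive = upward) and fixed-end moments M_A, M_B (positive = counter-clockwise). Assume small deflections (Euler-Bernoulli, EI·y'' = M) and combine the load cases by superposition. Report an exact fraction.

Load 1 — applied couple M₀=18 kN·m at a=12 m (b=L-a=4):
  R_A = 6M₀ab/L³ = 6·18·12·4/16³ = 81/64 kN
  M_A = M₀b(2a-b)/L² = 18·4·(2·12-4)/16² = 45/8 kN·m
  R_B = -6M₀ab/L³ = -6·18·12·4/16³ = -81/64 kN
  M_B = M₀a(2b-a)/L² = 18·12·(2·4-12)/16² = -27/8 kN·m
Load 2 — uniform load w=2 kN/m over full span:
  R_A = wL/2 = 2·16/2 = 16 kN
  M_A = wL²/12 = 2·16²/12 = 128/3 kN·m
  R_B = wL/2 = 2·16/2 = 16 kN
  M_B = -wL²/12 = -2·16²/12 = -128/3 kN·m
Load 3 — triangular load w₀=6 kN/m (0→w₀ over full span):
  R_A = 3w₀L/20 = 3·6·16/20 = 72/5 kN
  M_A = w₀L²/30 = 6·16²/30 = 256/5 kN·m
  R_B = 7w₀L/20 = 7·6·16/20 = 168/5 kN
  M_B = -w₀L²/20 = -6·16²/20 = -384/5 kN·m
Superposition: R_A = 10133/320 kN, M_A = 11939/120 kN·m, R_B = 15467/320 kN, M_B = -14741/120 kN·m

R_A = 10133/320 kN, M_A = 11939/120 kN·m, R_B = 15467/320 kN, M_B = -14741/120 kN·m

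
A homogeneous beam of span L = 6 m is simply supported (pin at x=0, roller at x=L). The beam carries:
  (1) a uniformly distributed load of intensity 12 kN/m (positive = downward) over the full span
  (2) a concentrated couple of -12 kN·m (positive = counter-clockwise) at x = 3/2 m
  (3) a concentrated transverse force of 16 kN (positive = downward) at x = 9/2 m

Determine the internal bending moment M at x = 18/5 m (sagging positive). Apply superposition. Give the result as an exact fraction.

Load 1 — uniform load w=12 kN/m over full span:
  M_1 = wx(L-x)/2 = 12·(18/5)·(6-(18/5))/2 = 1296/25 kN·m
Load 2 — applied couple M₀=-12 kN·m at a=3/2 m (b=L-a=9/2):
  M_2 = M₀x/L - M₀  [x>a] = (-12)·(18/5)/6 - (-12) = 24/5 kN·m
Load 3 — point force P=16 kN at a=9/2 m (b=L-a=3/2):
  M_3 = Pbx/L  [x≤a] = 16·(3/2)·(18/5)/6 = 72/5 kN·m
Superposition: M = Σ M_i = 1776/25 kN·m ≈ 71.040000 kN·m

M(18/5) = 1776/25 kN·m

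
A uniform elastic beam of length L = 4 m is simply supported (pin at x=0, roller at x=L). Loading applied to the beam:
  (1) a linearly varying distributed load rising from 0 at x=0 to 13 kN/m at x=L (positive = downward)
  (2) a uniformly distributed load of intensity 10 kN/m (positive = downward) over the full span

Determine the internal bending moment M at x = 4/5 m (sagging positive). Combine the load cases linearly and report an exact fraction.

Load 1 — triangular load w₀=13 kN/m (0→w₀ over full span):
  M_1 = w₀Lx/6 - w₀x³/(6L) = 13·4·(4/5)/6 - 13·(4/5)³/(6·4) = 832/125 kN·m
Load 2 — uniform load w=10 kN/m over full span:
  M_2 = wx(L-x)/2 = 10·(4/5)·(4-(4/5))/2 = 64/5 kN·m
Superposition: M = Σ M_i = 2432/125 kN·m ≈ 19.456000 kN·m

M(4/5) = 2432/125 kN·m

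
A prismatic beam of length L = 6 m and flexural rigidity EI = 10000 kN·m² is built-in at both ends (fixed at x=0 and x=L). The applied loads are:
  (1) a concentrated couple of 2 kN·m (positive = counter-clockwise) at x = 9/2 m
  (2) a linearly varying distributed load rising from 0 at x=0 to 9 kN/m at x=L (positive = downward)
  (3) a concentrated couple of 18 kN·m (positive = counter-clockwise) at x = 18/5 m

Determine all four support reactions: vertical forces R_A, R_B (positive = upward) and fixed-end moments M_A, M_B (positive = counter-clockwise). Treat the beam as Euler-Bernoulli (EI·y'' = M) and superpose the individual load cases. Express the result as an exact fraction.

R_A = 2559/200 kN, M_A = 3437/200 kN·m, R_B = 2841/200 kN, M_B = -2883/200 kN·m

Load 1 — applied couple M₀=2 kN·m at a=9/2 m (b=L-a=3/2):
  R_A = 6M₀ab/L³ = 6·2·(9/2)·(3/2)/6³ = 3/8 kN
  M_A = M₀b(2a-b)/L² = 2·(3/2)·(2·(9/2)-(3/2))/6² = 5/8 kN·m
  R_B = -6M₀ab/L³ = -6·2·(9/2)·(3/2)/6³ = -3/8 kN
  M_B = M₀a(2b-a)/L² = 2·(9/2)·(2·(3/2)-(9/2))/6² = -3/8 kN·m
Load 2 — triangular load w₀=9 kN/m (0→w₀ over full span):
  R_A = 3w₀L/20 = 3·9·6/20 = 81/10 kN
  M_A = w₀L²/30 = 9·6²/30 = 54/5 kN·m
  R_B = 7w₀L/20 = 7·9·6/20 = 189/10 kN
  M_B = -w₀L²/20 = -9·6²/20 = -81/5 kN·m
Load 3 — applied couple M₀=18 kN·m at a=18/5 m (b=L-a=12/5):
  R_A = 6M₀ab/L³ = 6·18·(18/5)·(12/5)/6³ = 108/25 kN
  M_A = M₀b(2a-b)/L² = 18·(12/5)·(2·(18/5)-(12/5))/6² = 144/25 kN·m
  R_B = -6M₀ab/L³ = -6·18·(18/5)·(12/5)/6³ = -108/25 kN
  M_B = M₀a(2b-a)/L² = 18·(18/5)·(2·(12/5)-(18/5))/6² = 54/25 kN·m
Superposition: R_A = 2559/200 kN, M_A = 3437/200 kN·m, R_B = 2841/200 kN, M_B = -2883/200 kN·m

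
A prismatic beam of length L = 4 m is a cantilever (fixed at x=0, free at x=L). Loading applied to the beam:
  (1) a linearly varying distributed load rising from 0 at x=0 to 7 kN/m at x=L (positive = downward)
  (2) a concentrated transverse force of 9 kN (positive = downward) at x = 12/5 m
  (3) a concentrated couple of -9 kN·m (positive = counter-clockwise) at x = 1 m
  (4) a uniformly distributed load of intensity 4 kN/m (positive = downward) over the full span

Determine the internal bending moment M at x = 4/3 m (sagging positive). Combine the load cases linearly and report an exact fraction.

Load 1 — triangular load w₀=7 kN/m (0→w₀ over full span):
  M_1 = w₀Lx/2 - w₀L²/3 - w₀x³/(6L) = 7·4·(4/3)/2 - 7·4²/3 - 7·(4/3)³/(6·4) = -1568/81 kN·m
Load 2 — point force P=9 kN at a=12/5 m (b=L-a=8/5):
  M_2 = -P(a-x)  [x≤a] = -9·((12/5)-(4/3)) = -48/5 kN·m
Load 3 — applied couple M₀=-9 kN·m at a=1 m (b=L-a=3):
  M_3 = 0  [x>a] = 0 kN·m
Load 4 — uniform load w=4 kN/m over full span:
  M_4 = -w(L-x)²/2 = -4·(4-(4/3))²/2 = -128/9 kN·m
Superposition: M = Σ M_i = -17488/405 kN·m ≈ -43.180247 kN·m

M(4/3) = -17488/405 kN·m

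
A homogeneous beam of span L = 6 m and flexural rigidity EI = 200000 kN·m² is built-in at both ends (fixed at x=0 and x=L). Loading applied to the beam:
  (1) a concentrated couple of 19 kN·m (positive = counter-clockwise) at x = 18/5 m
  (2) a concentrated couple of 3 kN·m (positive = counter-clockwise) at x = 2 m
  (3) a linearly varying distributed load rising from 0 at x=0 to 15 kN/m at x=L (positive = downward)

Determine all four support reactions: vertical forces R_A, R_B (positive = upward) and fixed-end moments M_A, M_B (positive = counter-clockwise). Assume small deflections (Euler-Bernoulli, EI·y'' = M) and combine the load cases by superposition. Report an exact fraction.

Load 1 — applied couple M₀=19 kN·m at a=18/5 m (b=L-a=12/5):
  R_A = 6M₀ab/L³ = 6·19·(18/5)·(12/5)/6³ = 114/25 kN
  M_A = M₀b(2a-b)/L² = 19·(12/5)·(2·(18/5)-(12/5))/6² = 152/25 kN·m
  R_B = -6M₀ab/L³ = -6·19·(18/5)·(12/5)/6³ = -114/25 kN
  M_B = M₀a(2b-a)/L² = 19·(18/5)·(2·(12/5)-(18/5))/6² = 57/25 kN·m
Load 2 — applied couple M₀=3 kN·m at a=2 m (b=L-a=4):
  R_A = 6M₀ab/L³ = 6·3·2·4/6³ = 2/3 kN
  M_A = M₀b(2a-b)/L² = 3·4·(2·2-4)/6² = 0 kN·m
  R_B = -6M₀ab/L³ = -6·3·2·4/6³ = -2/3 kN
  M_B = M₀a(2b-a)/L² = 3·2·(2·4-2)/6² = 1 kN·m
Load 3 — triangular load w₀=15 kN/m (0→w₀ over full span):
  R_A = 3w₀L/20 = 3·15·6/20 = 27/2 kN
  M_A = w₀L²/30 = 15·6²/30 = 18 kN·m
  R_B = 7w₀L/20 = 7·15·6/20 = 63/2 kN
  M_B = -w₀L²/20 = -15·6²/20 = -27 kN·m
Superposition: R_A = 2809/150 kN, M_A = 602/25 kN·m, R_B = 3941/150 kN, M_B = -593/25 kN·m

R_A = 2809/150 kN, M_A = 602/25 kN·m, R_B = 3941/150 kN, M_B = -593/25 kN·m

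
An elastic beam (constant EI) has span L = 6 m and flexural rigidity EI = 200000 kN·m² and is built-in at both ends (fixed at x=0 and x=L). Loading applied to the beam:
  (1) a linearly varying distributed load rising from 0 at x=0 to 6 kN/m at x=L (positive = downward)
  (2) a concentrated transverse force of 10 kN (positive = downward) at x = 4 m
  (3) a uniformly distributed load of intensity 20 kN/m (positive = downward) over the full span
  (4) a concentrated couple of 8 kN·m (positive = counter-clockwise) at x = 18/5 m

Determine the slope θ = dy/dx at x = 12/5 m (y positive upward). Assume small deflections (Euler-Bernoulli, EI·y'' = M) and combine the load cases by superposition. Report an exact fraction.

Load 1 — triangular load w₀=6 kN/m (0→w₀ over full span):
  θ_1 = -w₀(2x(L-x)(L-2x)(x+2L)+x²(L-x)²)/(120LEI) = -6·(2·(12/5)·(6-(12/5))·(6-2·(12/5))·((12/5)+2·6)+(12/5)²·(6-(12/5))²)/(120·6·200000) = -243/15625000 rad
Load 2 — point force P=10 kN at a=4 m (b=L-a=2):
  θ_2 = -Pb²x(2aL-(3a+b)x)/(2L³EI)  [x≤a] = -10·2²·(12/5)·(2·4·6-(3·4+2)·(12/5))/(2·6³·200000) = -1/62500 rad
Load 3 — uniform load w=20 kN/m over full span:
  θ_3 = -wx(L-x)(L-2x)/(12EI) = -20·(12/5)·(6-(12/5))·(6-2·(12/5))/(12·200000) = -27/312500 rad
Load 4 — applied couple M₀=8 kN·m at a=18/5 m (b=L-a=12/5):
  θ_4 = (R_Ax²/2 - M_Ax)/EI  [x≤a] with R_A=48/25, M_A=64/25 = ((48/25)·(12/5)²/2 - (64/25)·(12/5))/200000 = -6/1953125 rad
Superposition: θ = Σ θ_i = -1891/15625000 rad ≈ -0.000121 rad

θ(12/5) = -1891/15625000 rad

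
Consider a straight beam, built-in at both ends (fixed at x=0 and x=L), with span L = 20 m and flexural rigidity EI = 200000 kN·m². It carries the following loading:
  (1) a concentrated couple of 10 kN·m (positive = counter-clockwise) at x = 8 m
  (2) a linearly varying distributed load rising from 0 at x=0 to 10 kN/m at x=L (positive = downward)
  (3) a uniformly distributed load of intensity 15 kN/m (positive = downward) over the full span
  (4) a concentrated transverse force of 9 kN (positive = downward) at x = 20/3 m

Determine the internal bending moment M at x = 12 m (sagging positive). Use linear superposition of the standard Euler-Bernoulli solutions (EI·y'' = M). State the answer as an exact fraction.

Load 1 — applied couple M₀=10 kN·m at a=8 m (b=L-a=12):
  M_1 = R_Ax - M_A - M₀  [x>a] with R_A=18/25, M_A=6/5 = (18/25)·12 - (6/5) - 10 = -64/25 kN·m
Load 2 — triangular load w₀=10 kN/m (0→w₀ over full span):
  M_2 = 3w₀Lx/20 - w₀L²/30 - w₀x³/(6L) = 3·10·20·12/20 - 10·20²/30 - 10·12³/(6·20) = 248/3 kN·m
Load 3 — uniform load w=15 kN/m over full span:
  M_3 = wLx/2 - wL²/12 - wx²/2 = 15·20·12/2 - 15·20²/12 - 15·12²/2 = 220 kN·m
Load 4 — point force P=9 kN at a=20/3 m (b=L-a=40/3):
  M_4 = Pa²(a+3b)(L-x)/L³ - Pa²b/L²  [x>a] = 9·(20/3)²·((20/3)+3·(40/3))·(20-12)/20³ - 9·(20/3)²·(40/3)/20² = 16/3 kN·m
Superposition: M = Σ M_i = 7636/25 kN·m ≈ 305.440000 kN·m

M(12) = 7636/25 kN·m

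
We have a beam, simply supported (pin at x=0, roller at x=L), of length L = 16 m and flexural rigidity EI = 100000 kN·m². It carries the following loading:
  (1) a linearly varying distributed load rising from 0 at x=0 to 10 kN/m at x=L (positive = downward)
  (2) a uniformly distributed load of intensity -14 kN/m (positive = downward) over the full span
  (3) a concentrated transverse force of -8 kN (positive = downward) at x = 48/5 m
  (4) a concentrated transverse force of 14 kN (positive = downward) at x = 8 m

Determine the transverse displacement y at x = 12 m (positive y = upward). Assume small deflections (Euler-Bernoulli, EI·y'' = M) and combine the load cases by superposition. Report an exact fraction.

Load 1 — triangular load w₀=10 kN/m (0→w₀ over full span):
  y_1 = -w₀x(7L⁴-10L²x²+3x⁴)/(360LEI) = -10·12·(7·16⁴-10·16²·12²+3·12⁴)/(360·16·100000) = -119/3750 m
Load 2 — uniform load w=-14 kN/m over full span:
  y_2 = -wx(L³-2Lx²+x³)/(24EI) = -(-14)·12·(16³-2·16·12²+12³)/(24·100000) = 266/3125 m
Load 3 — point force P=-8 kN at a=48/5 m (b=L-a=32/5):
  y_3 = -Pa(L-x)(2Lx-a²-x²)/(6LEI)  [x>a] = -(-8)·(48/5)·(16-12)·(2·16·12-(48/5)²-12²)/(6·16·100000) = 1848/390625 m
Load 4 — point force P=14 kN at a=8 m (b=L-a=8):
  y_4 = -Pa(L-x)(2Lx-a²-x²)/(6LEI)  [x>a] = -14·8·(16-12)·(2·16·12-8²-12²)/(6·16·100000) = -77/9375 m
Superposition: y = Σ y_i = 116963/2343750 m ≈ 0.049904 m

y(12) = 116963/2343750 m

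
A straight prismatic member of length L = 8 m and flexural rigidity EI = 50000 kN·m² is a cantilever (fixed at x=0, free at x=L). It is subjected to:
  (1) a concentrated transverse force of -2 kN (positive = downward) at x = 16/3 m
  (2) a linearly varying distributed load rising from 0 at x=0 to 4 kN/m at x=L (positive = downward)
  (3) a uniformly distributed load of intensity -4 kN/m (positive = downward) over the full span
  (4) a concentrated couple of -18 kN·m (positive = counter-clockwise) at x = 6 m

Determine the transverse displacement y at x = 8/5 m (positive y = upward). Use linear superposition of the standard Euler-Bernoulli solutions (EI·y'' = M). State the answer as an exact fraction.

y(8/5) = 99572/146484375 m

Load 1 — point force P=-2 kN at a=16/3 m (b=L-a=8/3):
  y_1 = -Px²(3a-x)/(6EI)  [x≤a] = -(-2)·(8/5)²·(3·(16/3)-(8/5))/(6·50000) = 96/390625 m
Load 2 — triangular load w₀=4 kN/m (0→w₀ over full span):
  y_2 = (w₀Lx³/12-w₀L²x²/6-w₀x⁵/(120L))/EI = (4·8·(8/5)³/12-4·8²·(8/5)²/6-4·(8/5)⁵/(120·8))/50000 = -288128/146484375 m
Load 3 — uniform load w=-4 kN/m over full span:
  y_3 = -wx²(x²-4Lx+6L²)/(24EI) = -(-4)·(8/5)²·((8/5)²-4·8·(8/5)+6·8²)/(24·50000) = 16768/5859375 m
Load 4 — applied couple M₀=-18 kN·m at a=6 m (b=L-a=2):
  y_4 = M₀x²/(2EI)  [x≤a] = (-18)·(8/5)²/(2·50000) = -36/78125 m
Superposition: y = Σ y_i = 99572/146484375 m ≈ 0.000680 m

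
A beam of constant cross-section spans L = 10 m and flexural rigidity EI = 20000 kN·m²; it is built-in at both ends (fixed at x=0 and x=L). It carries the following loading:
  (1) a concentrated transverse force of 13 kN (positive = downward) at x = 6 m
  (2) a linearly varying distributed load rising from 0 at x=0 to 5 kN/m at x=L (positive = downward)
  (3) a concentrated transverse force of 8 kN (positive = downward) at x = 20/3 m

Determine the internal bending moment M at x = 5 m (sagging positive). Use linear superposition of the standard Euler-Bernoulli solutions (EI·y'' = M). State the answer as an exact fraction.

Load 1 — point force P=13 kN at a=6 m (b=L-a=4):
  M_1 = Pb²(3a+b)x/L³ - Pab²/L²  [x≤a] = 13·4²·(3·6+4)·5/10³ - 13·6·4²/10² = 52/5 kN·m
Load 2 — triangular load w₀=5 kN/m (0→w₀ over full span):
  M_2 = 3w₀Lx/20 - w₀L²/30 - w₀x³/(6L) = 3·5·10·5/20 - 5·10²/30 - 5·5³/(6·10) = 125/12 kN·m
Load 3 — point force P=8 kN at a=20/3 m (b=L-a=10/3):
  M_3 = Pb²(3a+b)x/L³ - Pab²/L²  [x≤a] = 8·(10/3)²·(3·(20/3)+(10/3))·5/10³ - 8·(20/3)·(10/3)²/10² = 40/9 kN·m
Superposition: M = Σ M_i = 4547/180 kN·m ≈ 25.261111 kN·m

M(5) = 4547/180 kN·m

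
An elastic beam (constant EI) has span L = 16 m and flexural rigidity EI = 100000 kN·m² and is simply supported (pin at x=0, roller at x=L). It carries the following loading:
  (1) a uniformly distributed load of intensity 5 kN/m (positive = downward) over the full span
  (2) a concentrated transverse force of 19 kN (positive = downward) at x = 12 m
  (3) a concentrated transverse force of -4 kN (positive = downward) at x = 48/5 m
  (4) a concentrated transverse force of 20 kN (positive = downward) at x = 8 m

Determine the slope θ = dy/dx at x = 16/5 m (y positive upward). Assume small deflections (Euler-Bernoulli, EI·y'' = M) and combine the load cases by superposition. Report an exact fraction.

θ(16/5) = -66323/6250000 rad

Load 1 — uniform load w=5 kN/m over full span:
  θ_1 = -w(L³-6Lx²+4x³)/(24EI) = -5·(16³-6·16·(16/5)²+4·(16/5)³)/(24·100000) = -528/78125 rad
Load 2 — point force P=19 kN at a=12 m (b=L-a=4):
  θ_2 = -Pb(L²-b²-3x²)/(6LEI)  [x≤a] = -19·4·(16²-4²-3·(16/5)²)/(6·16·100000) = -2071/1250000 rad
Load 3 — point force P=-4 kN at a=48/5 m (b=L-a=32/5):
  θ_3 = -Pb(L²-b²-3x²)/(6LEI)  [x≤a] = -(-4)·(32/5)·(16²-(32/5)²-3·(16/5)²)/(6·16·100000) = 192/390625 rad
Load 4 — point force P=20 kN at a=8 m (b=L-a=8):
  θ_4 = -Pb(L²-b²-3x²)/(6LEI)  [x≤a] = -20·8·(16²-8²-3·(16/5)²)/(6·16·100000) = -42/15625 rad
Superposition: θ = Σ θ_i = -66323/6250000 rad ≈ -0.010612 rad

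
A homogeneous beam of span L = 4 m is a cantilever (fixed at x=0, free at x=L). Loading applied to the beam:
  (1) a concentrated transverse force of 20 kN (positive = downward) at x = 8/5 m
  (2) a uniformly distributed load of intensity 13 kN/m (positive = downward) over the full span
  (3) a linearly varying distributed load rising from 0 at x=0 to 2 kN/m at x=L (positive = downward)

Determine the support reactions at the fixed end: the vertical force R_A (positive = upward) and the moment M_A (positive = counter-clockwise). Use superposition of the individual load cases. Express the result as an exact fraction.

Load 1 — point force P=20 kN at a=8/5 m (b=L-a=12/5):
  R_A = P = 20 kN
  M_A = Pa = 20·(8/5) = 32 kN·m
Load 2 — uniform load w=13 kN/m over full span:
  R_A = wL = 13·4 = 52 kN
  M_A = wL²/2 = 13·4²/2 = 104 kN·m
Load 3 — triangular load w₀=2 kN/m (0→w₀ over full span):
  R_A = w₀L/2 = 2·4/2 = 4 kN
  M_A = w₀L²/3 = 2·4²/3 = 32/3 kN·m
Superposition: R_A = 76 kN, M_A = 440/3 kN·m

R_A = 76 kN, M_A = 440/3 kN·m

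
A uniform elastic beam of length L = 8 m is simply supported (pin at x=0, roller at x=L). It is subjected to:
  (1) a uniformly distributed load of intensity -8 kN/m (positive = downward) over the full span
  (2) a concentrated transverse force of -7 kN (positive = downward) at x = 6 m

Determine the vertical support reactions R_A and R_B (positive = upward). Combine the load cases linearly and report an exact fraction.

Load 1 — uniform load w=-8 kN/m over full span:
  R_A = wL/2 = (-8)·8/2 = -32 kN
  R_B = wL/2 = (-8)·8/2 = -32 kN
Load 2 — point force P=-7 kN at a=6 m (b=L-a=2):
  R_A = Pb/L = (-7)·2/8 = -7/4 kN
  R_B = Pa/L = (-7)·6/8 = -21/4 kN
Superposition: R_A = -135/4 kN, R_B = -149/4 kN

R_A = -135/4 kN, R_B = -149/4 kN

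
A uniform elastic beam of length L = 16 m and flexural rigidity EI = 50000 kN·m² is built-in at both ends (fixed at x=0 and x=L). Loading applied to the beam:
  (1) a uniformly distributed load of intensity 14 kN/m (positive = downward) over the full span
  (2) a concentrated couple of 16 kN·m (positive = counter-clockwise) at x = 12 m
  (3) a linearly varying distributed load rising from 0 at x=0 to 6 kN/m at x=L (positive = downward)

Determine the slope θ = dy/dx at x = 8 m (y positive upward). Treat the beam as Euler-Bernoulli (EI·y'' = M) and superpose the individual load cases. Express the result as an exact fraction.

Load 1 — uniform load w=14 kN/m over full span:
  θ_1 = -wx(L-x)(L-2x)/(12EI) = -14·8·(16-8)·(16-2·8)/(12·50000) = 0 rad
Load 2 — applied couple M₀=16 kN·m at a=12 m (b=L-a=4):
  θ_2 = (R_Ax²/2 - M_Ax)/EI  [x≤a] with R_A=9/8, M_A=5 = ((9/8)·8²/2 - 5·8)/50000 = -1/12500 rad
Load 3 — triangular load w₀=6 kN/m (0→w₀ over full span):
  θ_3 = -w₀(2x(L-x)(L-2x)(x+2L)+x²(L-x)²)/(120LEI) = -6·(2·8·(16-8)·(16-2·8)·(8+2·16)+8²·(16-8)²)/(120·16·50000) = -4/15625 rad
Superposition: θ = Σ θ_i = -21/62500 rad ≈ -0.000336 rad

θ(8) = -21/62500 rad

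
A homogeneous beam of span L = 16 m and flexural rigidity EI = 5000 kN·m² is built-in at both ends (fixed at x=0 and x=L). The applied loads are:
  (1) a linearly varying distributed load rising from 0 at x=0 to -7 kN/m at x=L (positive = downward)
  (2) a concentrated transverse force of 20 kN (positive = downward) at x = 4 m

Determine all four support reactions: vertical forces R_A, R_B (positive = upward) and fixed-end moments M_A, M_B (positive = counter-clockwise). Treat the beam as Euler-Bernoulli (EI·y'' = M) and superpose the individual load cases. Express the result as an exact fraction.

Load 1 — triangular load w₀=-7 kN/m (0→w₀ over full span):
  R_A = 3w₀L/20 = 3·(-7)·16/20 = -84/5 kN
  M_A = w₀L²/30 = (-7)·16²/30 = -896/15 kN·m
  R_B = 7w₀L/20 = 7·(-7)·16/20 = -196/5 kN
  M_B = -w₀L²/20 = -(-7)·16²/20 = 448/5 kN·m
Load 2 — point force P=20 kN at a=4 m (b=L-a=12):
  R_A = Pb²(3a+b)/L³ = 20·12²·(3·4+12)/16³ = 135/8 kN
  M_A = Pab²/L² = 20·4·12²/16² = 45 kN·m
  R_B = Pa²(a+3b)/L³ = 20·4²·(4+3·12)/16³ = 25/8 kN
  M_B = -Pa²b/L² = -20·4²·12/16² = -15 kN·m
Superposition: R_A = 3/40 kN, M_A = -221/15 kN·m, R_B = -1443/40 kN, M_B = 373/5 kN·m

R_A = 3/40 kN, M_A = -221/15 kN·m, R_B = -1443/40 kN, M_B = 373/5 kN·m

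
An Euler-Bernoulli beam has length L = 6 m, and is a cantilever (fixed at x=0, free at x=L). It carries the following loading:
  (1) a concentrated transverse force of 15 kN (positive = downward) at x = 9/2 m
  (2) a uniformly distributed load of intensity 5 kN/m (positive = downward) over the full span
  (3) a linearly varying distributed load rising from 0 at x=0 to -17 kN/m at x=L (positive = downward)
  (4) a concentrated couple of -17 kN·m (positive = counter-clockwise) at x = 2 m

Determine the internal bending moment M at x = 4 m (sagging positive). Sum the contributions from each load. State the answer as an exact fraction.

Load 1 — point force P=15 kN at a=9/2 m (b=L-a=3/2):
  M_1 = -P(a-x)  [x≤a] = -15·((9/2)-4) = -15/2 kN·m
Load 2 — uniform load w=5 kN/m over full span:
  M_2 = -w(L-x)²/2 = -5·(6-4)²/2 = -10 kN·m
Load 3 — triangular load w₀=-17 kN/m (0→w₀ over full span):
  M_3 = w₀Lx/2 - w₀L²/3 - w₀x³/(6L) = (-17)·6·4/2 - (-17)·6²/3 - (-17)·4³/(6·6) = 272/9 kN·m
Load 4 — applied couple M₀=-17 kN·m at a=2 m (b=L-a=4):
  M_4 = 0  [x>a] = 0 kN·m
Superposition: M = Σ M_i = 229/18 kN·m ≈ 12.722222 kN·m

M(4) = 229/18 kN·m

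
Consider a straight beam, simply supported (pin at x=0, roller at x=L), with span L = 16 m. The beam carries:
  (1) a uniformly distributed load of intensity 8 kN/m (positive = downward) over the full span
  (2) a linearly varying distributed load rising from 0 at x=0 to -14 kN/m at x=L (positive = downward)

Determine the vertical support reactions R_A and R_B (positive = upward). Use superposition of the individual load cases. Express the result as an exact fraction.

Load 1 — uniform load w=8 kN/m over full span:
  R_A = wL/2 = 8·16/2 = 64 kN
  R_B = wL/2 = 8·16/2 = 64 kN
Load 2 — triangular load w₀=-14 kN/m (0→w₀ over full span):
  R_A = w₀L/6 = (-14)·16/6 = -112/3 kN
  R_B = w₀L/3 = (-14)·16/3 = -224/3 kN
Superposition: R_A = 80/3 kN, R_B = -32/3 kN

R_A = 80/3 kN, R_B = -32/3 kN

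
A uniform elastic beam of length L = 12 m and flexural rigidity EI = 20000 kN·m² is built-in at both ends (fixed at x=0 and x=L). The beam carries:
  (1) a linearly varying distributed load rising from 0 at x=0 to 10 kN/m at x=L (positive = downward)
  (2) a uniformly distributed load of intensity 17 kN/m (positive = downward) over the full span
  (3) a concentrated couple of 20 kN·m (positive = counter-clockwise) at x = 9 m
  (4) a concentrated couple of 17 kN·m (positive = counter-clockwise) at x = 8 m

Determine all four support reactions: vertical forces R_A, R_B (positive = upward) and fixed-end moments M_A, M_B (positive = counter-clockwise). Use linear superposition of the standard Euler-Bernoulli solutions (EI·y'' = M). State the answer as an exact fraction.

Load 1 — triangular load w₀=10 kN/m (0→w₀ over full span):
  R_A = 3w₀L/20 = 3·10·12/20 = 18 kN
  M_A = w₀L²/30 = 10·12²/30 = 48 kN·m
  R_B = 7w₀L/20 = 7·10·12/20 = 42 kN
  M_B = -w₀L²/20 = -10·12²/20 = -72 kN·m
Load 2 — uniform load w=17 kN/m over full span:
  R_A = wL/2 = 17·12/2 = 102 kN
  M_A = wL²/12 = 17·12²/12 = 204 kN·m
  R_B = wL/2 = 17·12/2 = 102 kN
  M_B = -wL²/12 = -17·12²/12 = -204 kN·m
Load 3 — applied couple M₀=20 kN·m at a=9 m (b=L-a=3):
  R_A = 6M₀ab/L³ = 6·20·9·3/12³ = 15/8 kN
  M_A = M₀b(2a-b)/L² = 20·3·(2·9-3)/12² = 25/4 kN·m
  R_B = -6M₀ab/L³ = -6·20·9·3/12³ = -15/8 kN
  M_B = M₀a(2b-a)/L² = 20·9·(2·3-9)/12² = -15/4 kN·m
Load 4 — applied couple M₀=17 kN·m at a=8 m (b=L-a=4):
  R_A = 6M₀ab/L³ = 6·17·8·4/12³ = 17/9 kN
  M_A = M₀b(2a-b)/L² = 17·4·(2·8-4)/12² = 17/3 kN·m
  R_B = -6M₀ab/L³ = -6·17·8·4/12³ = -17/9 kN
  M_B = M₀a(2b-a)/L² = 17·8·(2·4-8)/12² = 0 kN·m
Superposition: R_A = 8911/72 kN, M_A = 3167/12 kN·m, R_B = 10097/72 kN, M_B = -1119/4 kN·m

R_A = 8911/72 kN, M_A = 3167/12 kN·m, R_B = 10097/72 kN, M_B = -1119/4 kN·m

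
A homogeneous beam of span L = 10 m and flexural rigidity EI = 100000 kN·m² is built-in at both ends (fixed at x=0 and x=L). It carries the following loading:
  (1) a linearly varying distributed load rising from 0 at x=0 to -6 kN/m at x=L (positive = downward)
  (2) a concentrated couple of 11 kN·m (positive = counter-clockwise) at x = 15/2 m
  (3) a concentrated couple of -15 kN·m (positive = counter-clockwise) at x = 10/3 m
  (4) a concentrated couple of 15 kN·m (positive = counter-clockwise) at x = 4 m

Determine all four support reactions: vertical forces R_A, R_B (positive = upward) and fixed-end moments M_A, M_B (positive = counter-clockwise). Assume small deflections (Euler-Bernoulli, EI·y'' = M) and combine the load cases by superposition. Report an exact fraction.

Load 1 — triangular load w₀=-6 kN/m (0→w₀ over full span):
  R_A = 3w₀L/20 = 3·(-6)·10/20 = -9 kN
  M_A = w₀L²/30 = (-6)·10²/30 = -20 kN·m
  R_B = 7w₀L/20 = 7·(-6)·10/20 = -21 kN
  M_B = -w₀L²/20 = -(-6)·10²/20 = 30 kN·m
Load 2 — applied couple M₀=11 kN·m at a=15/2 m (b=L-a=5/2):
  R_A = 6M₀ab/L³ = 6·11·(15/2)·(5/2)/10³ = 99/80 kN
  M_A = M₀b(2a-b)/L² = 11·(5/2)·(2·(15/2)-(5/2))/10² = 55/16 kN·m
  R_B = -6M₀ab/L³ = -6·11·(15/2)·(5/2)/10³ = -99/80 kN
  M_B = M₀a(2b-a)/L² = 11·(15/2)·(2·(5/2)-(15/2))/10² = -33/16 kN·m
Load 3 — applied couple M₀=-15 kN·m at a=10/3 m (b=L-a=20/3):
  R_A = 6M₀ab/L³ = 6·(-15)·(10/3)·(20/3)/10³ = -2 kN
  M_A = M₀b(2a-b)/L² = (-15)·(20/3)·(2·(10/3)-(20/3))/10² = 0 kN·m
  R_B = -6M₀ab/L³ = -6·(-15)·(10/3)·(20/3)/10³ = 2 kN
  M_B = M₀a(2b-a)/L² = (-15)·(10/3)·(2·(20/3)-(10/3))/10² = -5 kN·m
Load 4 — applied couple M₀=15 kN·m at a=4 m (b=L-a=6):
  R_A = 6M₀ab/L³ = 6·15·4·6/10³ = 54/25 kN
  M_A = M₀b(2a-b)/L² = 15·6·(2·4-6)/10² = 9/5 kN·m
  R_B = -6M₀ab/L³ = -6·15·4·6/10³ = -54/25 kN
  M_B = M₀a(2b-a)/L² = 15·4·(2·6-4)/10² = 24/5 kN·m
Superposition: R_A = -3041/400 kN, M_A = -1181/80 kN·m, R_B = -8959/400 kN, M_B = 2219/80 kN·m

R_A = -3041/400 kN, M_A = -1181/80 kN·m, R_B = -8959/400 kN, M_B = 2219/80 kN·m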